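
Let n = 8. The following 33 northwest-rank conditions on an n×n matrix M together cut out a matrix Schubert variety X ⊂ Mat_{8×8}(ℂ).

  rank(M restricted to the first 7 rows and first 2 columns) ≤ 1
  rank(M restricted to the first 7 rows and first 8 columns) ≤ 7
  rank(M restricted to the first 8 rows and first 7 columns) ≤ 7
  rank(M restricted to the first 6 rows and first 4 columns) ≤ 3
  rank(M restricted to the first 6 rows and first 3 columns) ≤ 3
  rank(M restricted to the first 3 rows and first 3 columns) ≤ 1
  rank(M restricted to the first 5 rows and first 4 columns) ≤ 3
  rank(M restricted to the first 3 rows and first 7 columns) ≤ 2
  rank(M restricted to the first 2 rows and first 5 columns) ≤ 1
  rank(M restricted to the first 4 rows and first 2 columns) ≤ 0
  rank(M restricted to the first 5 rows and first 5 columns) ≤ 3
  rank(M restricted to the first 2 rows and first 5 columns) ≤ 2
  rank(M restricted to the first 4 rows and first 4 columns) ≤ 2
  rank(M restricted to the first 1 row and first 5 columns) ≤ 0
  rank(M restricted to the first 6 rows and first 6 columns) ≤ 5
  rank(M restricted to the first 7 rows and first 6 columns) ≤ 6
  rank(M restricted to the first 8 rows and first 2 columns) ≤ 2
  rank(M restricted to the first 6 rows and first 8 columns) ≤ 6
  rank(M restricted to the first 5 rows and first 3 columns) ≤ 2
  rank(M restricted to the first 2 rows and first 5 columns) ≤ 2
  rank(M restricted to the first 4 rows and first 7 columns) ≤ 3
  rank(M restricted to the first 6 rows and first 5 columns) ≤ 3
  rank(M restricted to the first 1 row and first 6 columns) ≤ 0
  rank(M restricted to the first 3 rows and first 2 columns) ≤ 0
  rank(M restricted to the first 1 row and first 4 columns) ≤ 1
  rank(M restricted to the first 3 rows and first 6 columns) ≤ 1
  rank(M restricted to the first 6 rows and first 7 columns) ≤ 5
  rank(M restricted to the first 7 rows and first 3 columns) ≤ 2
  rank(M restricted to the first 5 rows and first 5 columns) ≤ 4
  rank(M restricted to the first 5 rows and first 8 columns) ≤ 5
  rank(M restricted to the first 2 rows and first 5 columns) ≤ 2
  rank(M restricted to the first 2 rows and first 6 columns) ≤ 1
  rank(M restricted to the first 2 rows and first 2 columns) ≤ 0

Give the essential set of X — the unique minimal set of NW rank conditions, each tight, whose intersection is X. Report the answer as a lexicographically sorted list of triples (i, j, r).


Recovering R(i,j) via the rank-extension bound from the 33 conditions:

  row 1: 0 0 0 0 0 0 1 1
  row 2: 0 0 1 1 1 1 2 2
  row 3: 0 0 1 1 1 1 2 3
  row 4: 0 0 1 2 2 2 3 4
  row 5: 1 1 2 3 3 3 4 5
  row 6: 1 1 2 3 3 4 5 6
  row 7: 1 1 2 3 4 5 6 7
  row 8: 1 2 3 4 5 6 7 8

the unique w with this rank table is (7, 3, 8, 4, 1, 6, 5, 2).

D(w) has 18 cells with 5 SE-corners; essential set:

[(1, 6, 0), (3, 6, 1), (4, 2, 0), (6, 5, 3), (7, 2, 1)]


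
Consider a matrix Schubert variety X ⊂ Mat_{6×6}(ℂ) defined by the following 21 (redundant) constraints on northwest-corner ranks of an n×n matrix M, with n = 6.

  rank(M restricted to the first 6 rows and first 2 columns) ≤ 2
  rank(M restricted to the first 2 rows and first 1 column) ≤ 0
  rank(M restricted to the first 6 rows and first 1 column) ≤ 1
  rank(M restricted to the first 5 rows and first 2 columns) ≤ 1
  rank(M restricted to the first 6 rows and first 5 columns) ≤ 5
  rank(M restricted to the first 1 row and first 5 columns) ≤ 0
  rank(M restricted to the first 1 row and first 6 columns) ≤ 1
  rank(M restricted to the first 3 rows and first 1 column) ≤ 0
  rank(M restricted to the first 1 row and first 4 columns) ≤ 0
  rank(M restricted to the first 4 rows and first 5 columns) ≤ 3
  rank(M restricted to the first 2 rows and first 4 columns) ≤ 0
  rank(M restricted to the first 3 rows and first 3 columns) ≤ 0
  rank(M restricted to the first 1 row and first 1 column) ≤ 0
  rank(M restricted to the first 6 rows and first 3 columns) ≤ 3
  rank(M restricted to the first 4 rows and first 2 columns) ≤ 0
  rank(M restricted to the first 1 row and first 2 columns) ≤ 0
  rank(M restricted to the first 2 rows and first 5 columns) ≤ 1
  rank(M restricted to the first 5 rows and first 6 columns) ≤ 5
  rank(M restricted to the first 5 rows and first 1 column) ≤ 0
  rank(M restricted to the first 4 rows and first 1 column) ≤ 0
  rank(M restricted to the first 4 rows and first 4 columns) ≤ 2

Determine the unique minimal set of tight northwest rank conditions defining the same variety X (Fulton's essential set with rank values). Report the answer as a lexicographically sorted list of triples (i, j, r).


Rank table r_w(6×6) implied by the 21 constraints:

  i=1: 0 | 0 | 0 | 0 | 0 | 1
  i=2: 0 | 0 | 0 | 0 | 1 | 2
  i=3: 0 | 0 | 0 | 1 | 2 | 3
  i=4: 0 | 0 | 1 | 2 | 3 | 4
  i=5: 0 | 1 | 2 | 3 | 4 | 5
  i=6: 1 | 2 | 3 | 4 | 5 | 6

so w = (6, 5, 4, 3, 2, 1).

Fulton essential set (5 of the 15 Rothe cells):

[(1, 5, 0), (2, 4, 0), (3, 3, 0), (4, 2, 0), (5, 1, 0)]


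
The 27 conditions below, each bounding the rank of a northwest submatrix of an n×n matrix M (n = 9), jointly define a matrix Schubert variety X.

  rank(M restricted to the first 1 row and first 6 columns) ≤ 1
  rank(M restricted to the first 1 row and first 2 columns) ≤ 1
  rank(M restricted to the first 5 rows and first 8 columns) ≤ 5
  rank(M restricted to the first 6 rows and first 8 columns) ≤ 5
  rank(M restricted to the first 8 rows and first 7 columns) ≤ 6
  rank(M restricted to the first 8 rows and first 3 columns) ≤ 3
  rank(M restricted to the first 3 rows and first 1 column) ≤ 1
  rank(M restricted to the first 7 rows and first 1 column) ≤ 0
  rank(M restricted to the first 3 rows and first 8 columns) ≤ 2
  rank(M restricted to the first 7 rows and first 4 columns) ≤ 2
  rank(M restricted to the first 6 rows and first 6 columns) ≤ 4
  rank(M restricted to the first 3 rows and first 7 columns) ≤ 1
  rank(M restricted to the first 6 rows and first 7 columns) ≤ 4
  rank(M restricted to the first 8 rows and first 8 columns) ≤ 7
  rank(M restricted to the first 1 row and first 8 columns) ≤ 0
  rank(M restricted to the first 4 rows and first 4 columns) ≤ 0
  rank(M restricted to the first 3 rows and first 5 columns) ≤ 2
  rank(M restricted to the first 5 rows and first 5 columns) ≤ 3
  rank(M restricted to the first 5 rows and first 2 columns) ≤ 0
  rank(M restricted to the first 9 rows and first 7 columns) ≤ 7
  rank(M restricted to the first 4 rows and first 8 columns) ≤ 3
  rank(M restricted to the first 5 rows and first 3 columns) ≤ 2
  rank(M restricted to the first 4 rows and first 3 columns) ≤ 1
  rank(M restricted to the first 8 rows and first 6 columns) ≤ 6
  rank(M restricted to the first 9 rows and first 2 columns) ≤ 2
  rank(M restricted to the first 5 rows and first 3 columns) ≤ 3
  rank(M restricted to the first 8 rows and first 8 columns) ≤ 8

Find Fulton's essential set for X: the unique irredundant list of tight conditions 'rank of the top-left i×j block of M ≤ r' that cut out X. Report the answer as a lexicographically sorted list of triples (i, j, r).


Rank table r_w(9×9) implied by the 27 constraints:

  R[1]: 0, 0, 0, 0, 0, 0, 0, 0, 1
  R[2]: 0, 0, 0, 0, 1, 1, 1, 1, 2
  R[3]: 0, 0, 0, 0, 1, 1, 1, 2, 3
  R[4]: 0, 0, 0, 0, 1, 2, 2, 3, 4
  R[5]: 0, 0, 1, 1, 2, 3, 3, 4, 5
  R[6]: 0, 1, 2, 2, 3, 4, 4, 5, 6
  R[7]: 0, 1, 2, 2, 3, 4, 5, 6, 7
  R[8]: 1, 2, 3, 3, 4, 5, 6, 7, 8
  R[9]: 1, 2, 3, 4, 5, 6, 7, 8, 9

second differences of R give the permutation w = (9, 5, 8, 6, 3, 2, 7, 1, 4).

D(w) has 27 cells with 6 SE-corners; essential set:

[(1, 8, 0), (3, 7, 1), (4, 4, 0), (5, 2, 0), (7, 1, 0), (7, 4, 2)]


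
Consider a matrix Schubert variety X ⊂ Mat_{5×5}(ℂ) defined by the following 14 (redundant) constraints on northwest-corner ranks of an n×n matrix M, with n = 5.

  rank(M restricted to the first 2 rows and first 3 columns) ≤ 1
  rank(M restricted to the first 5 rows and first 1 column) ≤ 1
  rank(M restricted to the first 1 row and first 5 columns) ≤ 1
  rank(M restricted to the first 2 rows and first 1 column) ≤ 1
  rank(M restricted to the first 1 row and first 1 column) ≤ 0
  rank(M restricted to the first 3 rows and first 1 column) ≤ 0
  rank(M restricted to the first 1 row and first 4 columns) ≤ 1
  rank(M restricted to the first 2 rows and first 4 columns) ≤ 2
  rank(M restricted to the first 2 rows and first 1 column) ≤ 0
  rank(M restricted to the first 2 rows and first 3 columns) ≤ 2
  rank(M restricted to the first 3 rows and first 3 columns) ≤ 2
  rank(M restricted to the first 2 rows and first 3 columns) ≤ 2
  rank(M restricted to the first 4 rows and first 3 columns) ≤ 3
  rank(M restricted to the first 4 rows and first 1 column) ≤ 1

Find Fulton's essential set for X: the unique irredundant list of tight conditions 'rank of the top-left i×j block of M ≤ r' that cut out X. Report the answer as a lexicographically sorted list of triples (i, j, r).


Recovering R(i,j) via the rank-extension bound from the 14 conditions:

  0 1 1 1 1
  0 1 1 2 2
  0 1 2 3 3
  1 2 3 4 4
  1 2 3 4 5

so w = (2, 4, 3, 1, 5).

Fulton essential set (2 of the 4 Rothe cells):

[(2, 3, 1), (3, 1, 0)]


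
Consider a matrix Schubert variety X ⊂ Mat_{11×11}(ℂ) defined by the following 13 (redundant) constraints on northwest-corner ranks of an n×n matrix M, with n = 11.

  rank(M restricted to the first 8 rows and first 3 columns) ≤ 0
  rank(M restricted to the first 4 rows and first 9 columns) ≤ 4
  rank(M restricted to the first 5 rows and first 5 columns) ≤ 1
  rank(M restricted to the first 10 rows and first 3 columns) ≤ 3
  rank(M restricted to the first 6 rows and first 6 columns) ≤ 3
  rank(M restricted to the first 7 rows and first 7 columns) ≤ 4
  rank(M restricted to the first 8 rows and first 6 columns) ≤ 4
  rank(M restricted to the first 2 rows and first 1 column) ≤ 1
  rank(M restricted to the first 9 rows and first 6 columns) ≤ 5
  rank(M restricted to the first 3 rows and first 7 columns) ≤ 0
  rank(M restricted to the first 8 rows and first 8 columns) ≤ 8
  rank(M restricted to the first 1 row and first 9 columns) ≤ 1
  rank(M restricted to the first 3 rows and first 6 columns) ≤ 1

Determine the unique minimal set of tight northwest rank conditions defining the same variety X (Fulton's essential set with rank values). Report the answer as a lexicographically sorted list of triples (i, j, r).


Reconstructing r_w from the 13 given conditions:

  R[1]: 0  0  0  0  0  0  0  1  1  1  1
  R[2]: 0  0  0  0  0  0  0  1  2  2  2
  R[3]: 0  0  0  0  0  0  0  1  2  3  3
  R[4]: 0  0  0  1  1  1  1  2  3  4  4
  R[5]: 0  0  0  1  1  2  2  3  4  5  5
  R[6]: 0  0  0  1  2  3  3  4  5  6  6
  R[7]: 0  0  0  1  2  3  4  5  6  7  7
  R[8]: 0  0  0  1  2  3  4  5  6  7  8
  R[9]: 1  1  1  2  3  4  5  6  7  8  9
  R[10]: 1  2  2  3  4  5  6  7  8  9  10
  R[11]: 1  2  3  4  5  6  7  8  9  10  11

giving w = (8, 9, 10, 4, 6, 5, 7, 11, 1, 2, 3) via Δ²R.

Fulton essential set (3 of the 37 Rothe cells):

[(3, 7, 0), (5, 5, 1), (8, 3, 0)]


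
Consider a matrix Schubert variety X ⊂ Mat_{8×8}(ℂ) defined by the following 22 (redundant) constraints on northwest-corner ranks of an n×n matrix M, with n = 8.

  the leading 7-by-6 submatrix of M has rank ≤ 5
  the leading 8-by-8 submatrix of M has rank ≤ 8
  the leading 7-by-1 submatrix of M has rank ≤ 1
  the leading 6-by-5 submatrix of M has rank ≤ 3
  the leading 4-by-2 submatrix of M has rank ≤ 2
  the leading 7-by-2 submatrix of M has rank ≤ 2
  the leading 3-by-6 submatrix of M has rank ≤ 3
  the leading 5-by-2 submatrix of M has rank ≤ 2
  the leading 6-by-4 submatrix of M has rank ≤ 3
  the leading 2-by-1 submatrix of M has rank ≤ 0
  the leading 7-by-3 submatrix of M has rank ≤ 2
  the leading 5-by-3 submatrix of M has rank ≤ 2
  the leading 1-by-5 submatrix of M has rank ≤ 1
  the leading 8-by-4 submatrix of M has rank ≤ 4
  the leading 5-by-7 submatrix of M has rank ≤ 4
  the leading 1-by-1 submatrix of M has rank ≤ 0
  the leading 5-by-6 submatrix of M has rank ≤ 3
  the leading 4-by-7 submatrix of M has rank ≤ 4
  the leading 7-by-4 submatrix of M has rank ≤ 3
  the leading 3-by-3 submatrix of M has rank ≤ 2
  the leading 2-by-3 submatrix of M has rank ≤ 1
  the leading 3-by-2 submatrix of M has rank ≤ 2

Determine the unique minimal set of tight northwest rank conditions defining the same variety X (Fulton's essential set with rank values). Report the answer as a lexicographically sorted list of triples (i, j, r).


Rank table r_w(8×8) implied by the 22 constraints:

  0, 1, 1, 1, 1, 1, 1, 1
  0, 1, 1, 2, 2, 2, 2, 2
  1, 2, 2, 3, 3, 3, 3, 3
  1, 2, 2, 3, 3, 3, 4, 4
  1, 2, 2, 3, 3, 3, 4, 5
  1, 2, 2, 3, 3, 4, 5, 6
  1, 2, 2, 3, 4, 5, 6, 7
  1, 2, 3, 4, 5, 6, 7, 8

reading off 1-entries of Δ²R: w = (2, 4, 1, 7, 8, 6, 5, 3).

Fulton essential set (5 of the 12 Rothe cells):

[(2, 1, 0), (2, 3, 1), (5, 6, 3), (6, 5, 3), (7, 3, 2)]


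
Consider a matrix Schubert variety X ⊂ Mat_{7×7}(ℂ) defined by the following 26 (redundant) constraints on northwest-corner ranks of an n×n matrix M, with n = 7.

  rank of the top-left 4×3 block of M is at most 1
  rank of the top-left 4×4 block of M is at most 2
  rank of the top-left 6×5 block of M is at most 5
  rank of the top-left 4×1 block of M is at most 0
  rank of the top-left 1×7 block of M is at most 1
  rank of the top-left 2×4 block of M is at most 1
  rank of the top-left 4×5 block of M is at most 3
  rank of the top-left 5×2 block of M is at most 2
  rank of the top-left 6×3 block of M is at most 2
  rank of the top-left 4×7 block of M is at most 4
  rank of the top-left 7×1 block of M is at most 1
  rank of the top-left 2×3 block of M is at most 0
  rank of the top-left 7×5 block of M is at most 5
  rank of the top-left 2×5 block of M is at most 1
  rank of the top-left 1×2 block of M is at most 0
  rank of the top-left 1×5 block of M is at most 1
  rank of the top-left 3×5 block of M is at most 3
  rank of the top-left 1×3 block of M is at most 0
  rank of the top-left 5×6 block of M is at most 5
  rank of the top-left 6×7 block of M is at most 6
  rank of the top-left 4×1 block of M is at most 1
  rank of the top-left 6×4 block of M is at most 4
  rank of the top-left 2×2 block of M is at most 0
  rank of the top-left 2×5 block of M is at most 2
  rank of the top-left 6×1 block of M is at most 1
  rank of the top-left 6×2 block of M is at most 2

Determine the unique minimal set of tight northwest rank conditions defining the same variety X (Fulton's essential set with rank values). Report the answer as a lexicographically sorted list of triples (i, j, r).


Recovering R(i,j) via the rank-extension bound from the 26 conditions:

  R[1]: 0, 0, 0, 1, 1, 1, 1
  R[2]: 0, 0, 0, 1, 1, 2, 2
  R[3]: 0, 1, 1, 2, 2, 3, 3
  R[4]: 0, 1, 1, 2, 3, 4, 4
  R[5]: 1, 2, 2, 3, 4, 5, 5
  R[6]: 1, 2, 2, 3, 4, 5, 6
  R[7]: 1, 2, 3, 4, 5, 6, 7

reading off 1-entries of Δ²R: w = (4, 6, 2, 5, 1, 7, 3).

5 SE-corners of the 11-cell Rothe diagram give Ess(w):

[(2, 3, 0), (2, 5, 1), (4, 1, 0), (4, 3, 1), (6, 3, 2)]


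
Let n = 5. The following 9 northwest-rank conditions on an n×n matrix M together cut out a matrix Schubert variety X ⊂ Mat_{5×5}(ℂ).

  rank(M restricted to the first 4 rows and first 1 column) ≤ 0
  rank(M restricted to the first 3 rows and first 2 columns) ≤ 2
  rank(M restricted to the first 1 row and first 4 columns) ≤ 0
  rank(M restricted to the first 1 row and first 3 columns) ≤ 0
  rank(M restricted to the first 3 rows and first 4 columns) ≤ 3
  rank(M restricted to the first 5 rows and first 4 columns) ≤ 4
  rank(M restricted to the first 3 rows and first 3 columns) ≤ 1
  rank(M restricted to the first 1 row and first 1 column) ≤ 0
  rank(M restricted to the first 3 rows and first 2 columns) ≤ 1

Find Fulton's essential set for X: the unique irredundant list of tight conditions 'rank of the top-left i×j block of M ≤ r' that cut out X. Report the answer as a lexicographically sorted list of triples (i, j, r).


Recovering R(i,j) via the rank-extension bound from the 9 conditions:

  row 1: 0 | 0 | 0 | 0 | 1
  row 2: 0 | 1 | 1 | 1 | 2
  row 3: 0 | 1 | 1 | 2 | 3
  row 4: 0 | 1 | 2 | 3 | 4
  row 5: 1 | 2 | 3 | 4 | 5

reading off 1-entries of Δ²R: w = (5, 2, 4, 3, 1).

3 SE-corners of the 8-cell Rothe diagram give Ess(w):

[(1, 4, 0), (3, 3, 1), (4, 1, 0)]


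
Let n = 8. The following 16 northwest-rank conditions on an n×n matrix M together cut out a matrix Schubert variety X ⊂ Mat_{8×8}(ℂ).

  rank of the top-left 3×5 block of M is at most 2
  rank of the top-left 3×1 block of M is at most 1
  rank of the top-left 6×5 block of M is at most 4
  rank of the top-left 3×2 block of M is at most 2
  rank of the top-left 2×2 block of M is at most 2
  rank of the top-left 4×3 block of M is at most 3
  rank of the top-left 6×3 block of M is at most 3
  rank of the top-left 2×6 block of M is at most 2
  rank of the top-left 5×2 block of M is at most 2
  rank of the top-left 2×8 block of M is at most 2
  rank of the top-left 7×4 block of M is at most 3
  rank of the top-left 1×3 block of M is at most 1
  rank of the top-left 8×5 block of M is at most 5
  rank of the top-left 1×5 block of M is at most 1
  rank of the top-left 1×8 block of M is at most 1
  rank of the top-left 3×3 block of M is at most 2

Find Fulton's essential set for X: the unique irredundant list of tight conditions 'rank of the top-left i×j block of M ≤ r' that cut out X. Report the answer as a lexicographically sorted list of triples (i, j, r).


Propagating the 16 rank bounds to every northwest block:

  R[1]: 1 | 1 | 1 | 1 | 1 | 1 | 1 | 1
  R[2]: 1 | 2 | 2 | 2 | 2 | 2 | 2 | 2
  R[3]: 1 | 2 | 2 | 2 | 2 | 3 | 3 | 3
  R[4]: 1 | 2 | 3 | 3 | 3 | 4 | 4 | 4
  R[5]: 1 | 2 | 3 | 3 | 4 | 5 | 5 | 5
  R[6]: 1 | 2 | 3 | 3 | 4 | 5 | 6 | 6
  R[7]: 1 | 2 | 3 | 3 | 4 | 5 | 6 | 7
  R[8]: 1 | 2 | 3 | 4 | 5 | 6 | 7 | 8

reading off 1-entries of Δ²R: w = (1, 2, 6, 3, 5, 7, 8, 4).

|D(w)|=6, |Ess(w)|=2:

[(3, 5, 2), (7, 4, 3)]


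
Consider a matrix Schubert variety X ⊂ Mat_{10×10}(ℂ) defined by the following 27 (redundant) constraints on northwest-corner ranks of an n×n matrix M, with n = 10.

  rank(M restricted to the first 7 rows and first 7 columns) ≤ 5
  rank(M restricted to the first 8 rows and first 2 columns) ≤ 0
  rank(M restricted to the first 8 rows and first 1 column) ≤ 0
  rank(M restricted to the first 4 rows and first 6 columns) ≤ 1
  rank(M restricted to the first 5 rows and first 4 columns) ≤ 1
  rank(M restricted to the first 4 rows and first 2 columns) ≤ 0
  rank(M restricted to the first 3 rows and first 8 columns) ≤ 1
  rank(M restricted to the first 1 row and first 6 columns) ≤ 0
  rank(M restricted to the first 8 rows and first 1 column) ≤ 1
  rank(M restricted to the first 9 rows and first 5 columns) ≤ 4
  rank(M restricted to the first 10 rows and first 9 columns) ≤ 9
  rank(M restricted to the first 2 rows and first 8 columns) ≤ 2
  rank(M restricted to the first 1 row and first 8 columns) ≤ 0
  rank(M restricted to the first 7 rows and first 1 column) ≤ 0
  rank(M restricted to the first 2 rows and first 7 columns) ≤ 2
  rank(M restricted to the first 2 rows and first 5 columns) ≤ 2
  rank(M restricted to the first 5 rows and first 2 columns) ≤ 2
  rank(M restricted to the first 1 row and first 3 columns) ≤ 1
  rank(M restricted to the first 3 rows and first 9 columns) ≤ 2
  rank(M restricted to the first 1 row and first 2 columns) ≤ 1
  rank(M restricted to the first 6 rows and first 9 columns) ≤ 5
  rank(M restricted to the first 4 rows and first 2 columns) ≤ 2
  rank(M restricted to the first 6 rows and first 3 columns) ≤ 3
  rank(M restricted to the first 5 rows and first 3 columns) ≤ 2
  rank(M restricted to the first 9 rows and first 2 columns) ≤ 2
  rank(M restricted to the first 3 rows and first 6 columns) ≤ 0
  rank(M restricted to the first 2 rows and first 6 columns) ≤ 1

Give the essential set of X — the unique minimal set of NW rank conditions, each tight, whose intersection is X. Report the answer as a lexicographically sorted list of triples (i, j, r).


Computing R[i][j] = min implied NW-rank bound (n=10, 27 conditions):

  i=1: 0 0 0 0 0 0 0 0 1 1
  i=2: 0 0 0 0 0 0 1 1 2 2
  i=3: 0 0 0 0 0 0 1 1 2 3
  i=4: 0 0 1 1 1 1 2 2 3 4
  i=5: 0 0 1 1 2 2 3 3 4 5
  i=6: 0 0 1 2 3 3 4 4 5 6
  i=7: 0 0 1 2 3 4 5 5 6 7
  i=8: 0 0 1 2 3 4 5 6 7 8
  i=9: 1 1 2 3 4 5 6 7 8 9
  i=10: 1 2 3 4 5 6 7 8 9 10

second differences of R give the permutation w = (9, 7, 10, 3, 5, 4, 6, 8, 1, 2).

ℓ(w)=32; the 5 essential cells (i,j,r):

[(1, 8, 0), (3, 6, 0), (3, 8, 1), (5, 4, 1), (8, 2, 0)]


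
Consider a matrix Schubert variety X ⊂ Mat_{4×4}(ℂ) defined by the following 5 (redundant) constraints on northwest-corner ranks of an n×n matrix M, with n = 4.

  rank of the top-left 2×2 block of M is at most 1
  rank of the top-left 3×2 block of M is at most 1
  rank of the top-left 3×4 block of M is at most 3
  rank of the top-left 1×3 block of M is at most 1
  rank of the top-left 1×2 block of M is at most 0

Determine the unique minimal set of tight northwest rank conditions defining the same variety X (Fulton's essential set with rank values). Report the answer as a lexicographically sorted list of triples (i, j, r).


The tightest implied rank at each (i,j), from the 5 conditions:

  i=1: 0, 0, 1, 1
  i=2: 1, 1, 2, 2
  i=3: 1, 1, 2, 3
  i=4: 1, 2, 3, 4

second differences of R give the permutation w = (3, 1, 4, 2).

D(w) has 3 cells with 2 SE-corners; essential set:

[(1, 2, 0), (3, 2, 1)]


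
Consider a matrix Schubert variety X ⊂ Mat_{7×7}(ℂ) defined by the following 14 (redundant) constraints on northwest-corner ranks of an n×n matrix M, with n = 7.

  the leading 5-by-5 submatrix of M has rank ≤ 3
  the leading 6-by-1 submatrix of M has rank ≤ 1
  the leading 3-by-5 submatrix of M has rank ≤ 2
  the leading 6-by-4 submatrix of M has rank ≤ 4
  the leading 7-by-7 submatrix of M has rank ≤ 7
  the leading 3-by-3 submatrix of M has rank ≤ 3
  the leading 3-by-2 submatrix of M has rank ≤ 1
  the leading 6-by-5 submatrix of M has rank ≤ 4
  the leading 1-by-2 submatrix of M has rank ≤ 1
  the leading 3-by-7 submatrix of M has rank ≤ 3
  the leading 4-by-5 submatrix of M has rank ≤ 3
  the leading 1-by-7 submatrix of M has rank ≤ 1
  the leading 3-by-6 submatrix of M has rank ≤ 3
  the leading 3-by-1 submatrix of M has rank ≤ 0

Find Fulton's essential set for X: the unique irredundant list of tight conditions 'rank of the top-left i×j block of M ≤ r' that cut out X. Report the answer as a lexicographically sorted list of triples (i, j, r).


Rank table r_w(7×7) implied by the 14 constraints:

  0, 1, 1, 1, 1, 1, 1
  0, 1, 2, 2, 2, 2, 2
  0, 1, 2, 2, 2, 3, 3
  1, 2, 3, 3, 3, 4, 4
  1, 2, 3, 3, 3, 4, 5
  1, 2, 3, 4, 4, 5, 6
  1, 2, 3, 4, 5, 6, 7

giving w = (2, 3, 6, 1, 7, 4, 5) via Δ²R.

Rothe diagram D(w) (7 cells), 3 SE-corners (essential conditions):

[(3, 1, 0), (3, 5, 2), (5, 5, 3)]


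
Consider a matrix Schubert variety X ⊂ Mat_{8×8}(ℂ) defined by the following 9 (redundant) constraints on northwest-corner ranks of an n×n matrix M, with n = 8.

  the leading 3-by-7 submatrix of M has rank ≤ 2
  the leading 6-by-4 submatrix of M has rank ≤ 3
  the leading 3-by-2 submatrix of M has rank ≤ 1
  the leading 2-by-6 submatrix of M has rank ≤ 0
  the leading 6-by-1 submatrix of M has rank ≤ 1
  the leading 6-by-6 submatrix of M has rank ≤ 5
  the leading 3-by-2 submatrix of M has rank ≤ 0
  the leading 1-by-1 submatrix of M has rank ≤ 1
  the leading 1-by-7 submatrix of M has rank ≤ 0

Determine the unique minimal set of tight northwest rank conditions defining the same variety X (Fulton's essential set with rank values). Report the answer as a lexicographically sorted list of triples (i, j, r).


Computing R[i][j] = min implied NW-rank bound (n=8, 9 conditions):

  R[1]: 0  0  0  0  0  0  0  1
  R[2]: 0  0  0  0  0  0  1  2
  R[3]: 0  0  1  1  1  1  2  3
  R[4]: 1  1  2  2  2  2  3  4
  R[5]: 1  2  3  3  3  3  4  5
  R[6]: 1  2  3  3  4  4  5  6
  R[7]: 1  2  3  4  5  5  6  7
  R[8]: 1  2  3  4  5  6  7  8

second differences of R give the permutation w = (8, 7, 3, 1, 2, 5, 4, 6).

Rothe diagram D(w) (16 cells), 4 SE-corners (essential conditions):

[(1, 7, 0), (2, 6, 0), (3, 2, 0), (6, 4, 3)]


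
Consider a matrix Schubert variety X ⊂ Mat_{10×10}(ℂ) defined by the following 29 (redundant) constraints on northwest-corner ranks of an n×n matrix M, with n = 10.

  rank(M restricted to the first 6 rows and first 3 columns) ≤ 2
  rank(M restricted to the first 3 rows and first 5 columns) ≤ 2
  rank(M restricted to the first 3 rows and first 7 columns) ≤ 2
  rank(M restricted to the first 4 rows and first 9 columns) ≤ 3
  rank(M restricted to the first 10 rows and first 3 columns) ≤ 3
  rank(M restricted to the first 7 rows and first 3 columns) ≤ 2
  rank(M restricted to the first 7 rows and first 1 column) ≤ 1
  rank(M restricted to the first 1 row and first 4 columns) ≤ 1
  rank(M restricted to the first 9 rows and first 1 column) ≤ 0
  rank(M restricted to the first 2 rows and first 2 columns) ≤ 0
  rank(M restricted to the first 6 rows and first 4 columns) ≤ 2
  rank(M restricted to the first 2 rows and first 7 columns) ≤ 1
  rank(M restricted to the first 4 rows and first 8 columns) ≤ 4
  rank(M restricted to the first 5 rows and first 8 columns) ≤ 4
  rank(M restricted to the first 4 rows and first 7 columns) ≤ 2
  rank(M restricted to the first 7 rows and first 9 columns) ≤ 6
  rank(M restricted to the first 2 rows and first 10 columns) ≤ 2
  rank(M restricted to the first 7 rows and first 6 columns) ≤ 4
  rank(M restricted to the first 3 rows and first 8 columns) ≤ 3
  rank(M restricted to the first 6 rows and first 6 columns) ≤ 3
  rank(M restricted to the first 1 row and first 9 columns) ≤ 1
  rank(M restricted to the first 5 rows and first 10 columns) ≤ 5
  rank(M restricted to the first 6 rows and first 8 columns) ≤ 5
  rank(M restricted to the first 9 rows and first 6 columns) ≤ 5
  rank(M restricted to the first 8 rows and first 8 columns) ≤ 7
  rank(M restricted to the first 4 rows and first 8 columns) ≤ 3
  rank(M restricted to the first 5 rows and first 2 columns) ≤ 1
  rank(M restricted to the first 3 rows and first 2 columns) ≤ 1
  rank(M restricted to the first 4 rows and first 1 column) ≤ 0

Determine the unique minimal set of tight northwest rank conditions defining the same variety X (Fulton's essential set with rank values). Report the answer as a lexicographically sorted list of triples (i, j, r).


Propagating the 29 rank bounds to every northwest block:

  0 0 1 1 1 1 1 1 1 1
  0 0 1 1 1 1 1 2 2 2
  0 1 2 2 2 2 2 3 3 3
  0 1 2 2 2 2 2 3 3 4
  0 1 2 2 3 3 3 4 4 5
  0 1 2 2 3 3 4 5 5 6
  0 1 2 3 4 4 5 6 6 7
  0 1 2 3 4 5 6 7 7 8
  0 1 2 3 4 5 6 7 8 9
  1 2 3 4 5 6 7 8 9 10

hence w(1..10) = (3, 8, 2, 10, 5, 7, 4, 6, 9, 1).

D(w) has 23 cells with 7 SE-corners; essential set:

[(2, 2, 0), (2, 7, 1), (4, 7, 2), (4, 9, 3), (6, 4, 2), (6, 6, 3), (9, 1, 0)]


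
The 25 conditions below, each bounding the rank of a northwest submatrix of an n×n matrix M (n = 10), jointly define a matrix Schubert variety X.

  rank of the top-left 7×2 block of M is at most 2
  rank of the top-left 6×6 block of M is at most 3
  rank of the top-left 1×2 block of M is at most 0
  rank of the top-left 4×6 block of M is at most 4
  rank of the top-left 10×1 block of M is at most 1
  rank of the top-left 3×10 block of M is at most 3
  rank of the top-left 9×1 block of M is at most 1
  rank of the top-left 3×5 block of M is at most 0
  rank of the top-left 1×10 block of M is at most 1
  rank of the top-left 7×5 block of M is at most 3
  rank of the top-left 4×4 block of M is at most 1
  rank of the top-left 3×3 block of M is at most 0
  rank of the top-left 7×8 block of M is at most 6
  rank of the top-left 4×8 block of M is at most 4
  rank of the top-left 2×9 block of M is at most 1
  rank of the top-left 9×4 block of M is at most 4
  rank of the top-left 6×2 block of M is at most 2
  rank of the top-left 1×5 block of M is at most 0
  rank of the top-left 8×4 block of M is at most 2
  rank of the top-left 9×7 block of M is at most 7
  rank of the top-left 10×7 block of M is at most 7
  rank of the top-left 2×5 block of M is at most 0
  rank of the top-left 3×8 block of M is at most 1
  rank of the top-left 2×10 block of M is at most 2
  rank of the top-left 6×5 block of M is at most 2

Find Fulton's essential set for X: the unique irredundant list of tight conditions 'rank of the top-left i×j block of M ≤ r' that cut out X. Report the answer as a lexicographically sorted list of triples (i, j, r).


Propagating the 25 rank bounds to every northwest block:

  i=1: 0 | 0 | 0 | 0 | 0 | 1 | 1 | 1 | 1 | 1
  i=2: 0 | 0 | 0 | 0 | 0 | 1 | 1 | 1 | 1 | 2
  i=3: 0 | 0 | 0 | 0 | 0 | 1 | 1 | 1 | 2 | 3
  i=4: 1 | 1 | 1 | 1 | 1 | 2 | 2 | 2 | 3 | 4
  i=5: 1 | 2 | 2 | 2 | 2 | 3 | 3 | 3 | 4 | 5
  i=6: 1 | 2 | 2 | 2 | 2 | 3 | 4 | 4 | 5 | 6
  i=7: 1 | 2 | 2 | 2 | 3 | 4 | 5 | 5 | 6 | 7
  i=8: 1 | 2 | 2 | 2 | 3 | 4 | 5 | 6 | 7 | 8
  i=9: 1 | 2 | 3 | 3 | 4 | 5 | 6 | 7 | 8 | 9
  i=10: 1 | 2 | 3 | 4 | 5 | 6 | 7 | 8 | 9 | 10

giving w = (6, 10, 9, 1, 2, 7, 5, 8, 3, 4) via Δ²R.

|D(w)|=27, |Ess(w)|=5:

[(2, 9, 1), (3, 5, 0), (3, 8, 1), (6, 5, 2), (8, 4, 2)]


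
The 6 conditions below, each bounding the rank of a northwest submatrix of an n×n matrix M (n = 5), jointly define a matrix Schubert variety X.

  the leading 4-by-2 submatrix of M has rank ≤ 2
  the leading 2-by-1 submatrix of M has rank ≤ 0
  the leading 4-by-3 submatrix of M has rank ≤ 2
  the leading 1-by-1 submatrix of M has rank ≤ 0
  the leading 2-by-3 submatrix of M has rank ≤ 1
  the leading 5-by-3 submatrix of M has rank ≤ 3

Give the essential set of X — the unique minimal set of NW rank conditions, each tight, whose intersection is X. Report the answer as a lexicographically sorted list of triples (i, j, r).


Recovering R(i,j) via the rank-extension bound from the 6 conditions:

  R[1]: 0, 1, 1, 1, 1
  R[2]: 0, 1, 1, 2, 2
  R[3]: 1, 2, 2, 3, 3
  R[4]: 1, 2, 2, 3, 4
  R[5]: 1, 2, 3, 4, 5

so w = (2, 4, 1, 5, 3).

D(w) has 4 cells with 3 SE-corners; essential set:

[(2, 1, 0), (2, 3, 1), (4, 3, 2)]


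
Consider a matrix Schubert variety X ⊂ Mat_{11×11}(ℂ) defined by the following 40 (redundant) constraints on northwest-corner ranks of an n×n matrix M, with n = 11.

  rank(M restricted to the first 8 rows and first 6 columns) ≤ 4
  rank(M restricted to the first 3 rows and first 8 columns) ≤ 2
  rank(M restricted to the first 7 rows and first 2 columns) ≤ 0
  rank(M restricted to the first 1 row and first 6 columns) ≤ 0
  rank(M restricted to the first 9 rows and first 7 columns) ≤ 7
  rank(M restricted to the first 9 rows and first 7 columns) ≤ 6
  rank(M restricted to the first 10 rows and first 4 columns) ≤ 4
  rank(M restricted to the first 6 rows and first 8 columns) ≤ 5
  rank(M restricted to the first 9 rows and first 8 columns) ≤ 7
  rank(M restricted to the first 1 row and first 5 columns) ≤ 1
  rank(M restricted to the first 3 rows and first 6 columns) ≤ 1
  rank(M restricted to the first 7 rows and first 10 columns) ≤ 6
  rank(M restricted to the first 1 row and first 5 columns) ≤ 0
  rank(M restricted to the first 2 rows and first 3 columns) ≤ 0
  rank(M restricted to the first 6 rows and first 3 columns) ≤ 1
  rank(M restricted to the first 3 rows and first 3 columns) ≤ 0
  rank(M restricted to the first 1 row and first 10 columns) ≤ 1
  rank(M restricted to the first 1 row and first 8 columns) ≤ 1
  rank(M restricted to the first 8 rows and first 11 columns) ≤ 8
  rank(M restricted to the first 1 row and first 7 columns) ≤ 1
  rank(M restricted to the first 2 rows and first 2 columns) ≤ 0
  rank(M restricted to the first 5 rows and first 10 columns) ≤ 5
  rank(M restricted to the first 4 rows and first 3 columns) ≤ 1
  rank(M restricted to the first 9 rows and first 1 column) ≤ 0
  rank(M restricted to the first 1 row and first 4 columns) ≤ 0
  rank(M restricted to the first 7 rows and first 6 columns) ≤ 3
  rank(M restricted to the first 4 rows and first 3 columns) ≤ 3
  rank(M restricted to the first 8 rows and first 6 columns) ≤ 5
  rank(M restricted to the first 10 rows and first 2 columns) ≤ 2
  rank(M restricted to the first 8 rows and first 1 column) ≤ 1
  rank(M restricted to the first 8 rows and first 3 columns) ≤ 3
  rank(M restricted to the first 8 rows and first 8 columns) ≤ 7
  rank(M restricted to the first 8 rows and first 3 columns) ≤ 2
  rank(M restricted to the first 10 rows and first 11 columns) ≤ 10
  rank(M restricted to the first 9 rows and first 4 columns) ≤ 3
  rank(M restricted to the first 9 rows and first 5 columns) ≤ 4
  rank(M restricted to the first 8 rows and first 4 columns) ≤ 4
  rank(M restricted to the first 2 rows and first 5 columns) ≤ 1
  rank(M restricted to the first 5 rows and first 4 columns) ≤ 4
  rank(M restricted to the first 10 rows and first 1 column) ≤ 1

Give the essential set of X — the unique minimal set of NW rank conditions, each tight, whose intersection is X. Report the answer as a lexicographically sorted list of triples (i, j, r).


Propagating the 40 rank bounds to every northwest block:

  row 1: 0 | 0 | 0 | 0 | 0 | 0 | 1 | 1 | 1 | 1 | 1
  row 2: 0 | 0 | 0 | 1 | 1 | 1 | 2 | 2 | 2 | 2 | 2
  row 3: 0 | 0 | 0 | 1 | 1 | 1 | 2 | 2 | 3 | 3 | 3
  row 4: 0 | 0 | 1 | 2 | 2 | 2 | 3 | 3 | 4 | 4 | 4
  row 5: 0 | 0 | 1 | 2 | 3 | 3 | 4 | 4 | 5 | 5 | 5
  row 6: 0 | 0 | 1 | 2 | 3 | 3 | 4 | 5 | 6 | 6 | 6
  row 7: 0 | 0 | 1 | 2 | 3 | 3 | 4 | 5 | 6 | 6 | 7
  row 8: 0 | 1 | 2 | 3 | 4 | 4 | 5 | 6 | 7 | 7 | 8
  row 9: 0 | 1 | 2 | 3 | 4 | 5 | 6 | 7 | 8 | 8 | 9
  row 10: 1 | 2 | 3 | 4 | 5 | 6 | 7 | 8 | 9 | 9 | 10
  row 11: 1 | 2 | 3 | 4 | 5 | 6 | 7 | 8 | 9 | 10 | 11

giving w = (7, 4, 9, 3, 5, 8, 11, 2, 6, 1, 10) via Δ²R.

|D(w)|=28, |Ess(w)|=8:

[(1, 6, 0), (3, 3, 0), (3, 6, 1), (3, 8, 2), (7, 2, 0), (7, 6, 3), (7, 10, 6), (9, 1, 0)]


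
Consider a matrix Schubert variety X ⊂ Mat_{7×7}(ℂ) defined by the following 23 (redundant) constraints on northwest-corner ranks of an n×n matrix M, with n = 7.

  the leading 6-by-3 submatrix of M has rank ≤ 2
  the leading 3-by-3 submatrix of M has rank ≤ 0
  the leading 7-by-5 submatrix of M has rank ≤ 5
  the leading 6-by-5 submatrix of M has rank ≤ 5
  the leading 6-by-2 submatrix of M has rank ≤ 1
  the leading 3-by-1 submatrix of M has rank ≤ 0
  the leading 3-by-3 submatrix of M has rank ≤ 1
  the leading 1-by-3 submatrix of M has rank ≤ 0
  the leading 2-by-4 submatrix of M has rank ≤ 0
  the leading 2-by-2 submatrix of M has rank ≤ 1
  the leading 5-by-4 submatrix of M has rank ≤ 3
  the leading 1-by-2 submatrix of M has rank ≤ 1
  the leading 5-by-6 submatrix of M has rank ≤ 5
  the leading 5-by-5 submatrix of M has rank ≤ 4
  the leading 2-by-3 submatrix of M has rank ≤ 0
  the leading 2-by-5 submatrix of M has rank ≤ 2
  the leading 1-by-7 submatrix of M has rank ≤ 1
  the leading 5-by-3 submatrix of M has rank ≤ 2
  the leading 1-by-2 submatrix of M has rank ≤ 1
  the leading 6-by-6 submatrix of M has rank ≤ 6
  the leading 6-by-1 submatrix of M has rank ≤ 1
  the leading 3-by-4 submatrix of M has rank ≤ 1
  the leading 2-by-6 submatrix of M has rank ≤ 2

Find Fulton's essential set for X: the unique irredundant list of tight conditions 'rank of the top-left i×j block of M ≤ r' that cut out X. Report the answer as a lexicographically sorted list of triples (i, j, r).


Computing R[i][j] = min implied NW-rank bound (n=7, 23 conditions):

  R[1]: 0 | 0 | 0 | 0 | 1 | 1 | 1
  R[2]: 0 | 0 | 0 | 0 | 1 | 2 | 2
  R[3]: 0 | 0 | 0 | 1 | 2 | 3 | 3
  R[4]: 1 | 1 | 1 | 2 | 3 | 4 | 4
  R[5]: 1 | 1 | 2 | 3 | 4 | 5 | 5
  R[6]: 1 | 1 | 2 | 3 | 4 | 5 | 6
  R[7]: 1 | 2 | 3 | 4 | 5 | 6 | 7

hence w(1..7) = (5, 6, 4, 1, 3, 7, 2).

Rothe diagram D(w) (13 cells), 3 SE-corners (essential conditions):

[(2, 4, 0), (3, 3, 0), (6, 2, 1)]


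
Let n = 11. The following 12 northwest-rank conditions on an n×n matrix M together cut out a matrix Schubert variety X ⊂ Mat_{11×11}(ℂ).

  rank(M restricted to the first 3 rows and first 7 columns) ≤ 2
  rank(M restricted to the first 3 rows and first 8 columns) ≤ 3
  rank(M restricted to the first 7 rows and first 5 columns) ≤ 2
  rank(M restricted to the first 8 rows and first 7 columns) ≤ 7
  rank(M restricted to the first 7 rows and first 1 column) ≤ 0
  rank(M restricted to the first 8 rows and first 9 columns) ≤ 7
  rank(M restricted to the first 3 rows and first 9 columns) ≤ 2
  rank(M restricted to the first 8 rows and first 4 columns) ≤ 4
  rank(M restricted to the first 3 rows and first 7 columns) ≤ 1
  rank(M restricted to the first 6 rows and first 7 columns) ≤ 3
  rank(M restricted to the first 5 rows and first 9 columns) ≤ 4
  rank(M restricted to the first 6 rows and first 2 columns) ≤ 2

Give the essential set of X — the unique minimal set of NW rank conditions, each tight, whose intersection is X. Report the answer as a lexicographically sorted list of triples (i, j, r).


Propagating the 12 rank bounds to every northwest block:

  0, 1, 1, 1, 1, 1, 1, 1, 1, 1, 1
  0, 1, 1, 1, 1, 1, 1, 2, 2, 2, 2
  0, 1, 1, 1, 1, 1, 1, 2, 2, 3, 3
  0, 1, 2, 2, 2, 2, 2, 3, 3, 4, 4
  0, 1, 2, 2, 2, 3, 3, 4, 4, 5, 5
  0, 1, 2, 2, 2, 3, 3, 4, 5, 6, 6
  0, 1, 2, 2, 2, 3, 4, 5, 6, 7, 7
  1, 2, 3, 3, 3, 4, 5, 6, 7, 8, 8
  1, 2, 3, 4, 4, 5, 6, 7, 8, 9, 9
  1, 2, 3, 4, 5, 6, 7, 8, 9, 10, 10
  1, 2, 3, 4, 5, 6, 7, 8, 9, 10, 11

so w = (2, 8, 10, 3, 6, 9, 7, 1, 4, 5, 11).

|D(w)|=25, |Ess(w)|=5:

[(3, 7, 1), (3, 9, 2), (6, 7, 3), (7, 1, 0), (7, 5, 2)]


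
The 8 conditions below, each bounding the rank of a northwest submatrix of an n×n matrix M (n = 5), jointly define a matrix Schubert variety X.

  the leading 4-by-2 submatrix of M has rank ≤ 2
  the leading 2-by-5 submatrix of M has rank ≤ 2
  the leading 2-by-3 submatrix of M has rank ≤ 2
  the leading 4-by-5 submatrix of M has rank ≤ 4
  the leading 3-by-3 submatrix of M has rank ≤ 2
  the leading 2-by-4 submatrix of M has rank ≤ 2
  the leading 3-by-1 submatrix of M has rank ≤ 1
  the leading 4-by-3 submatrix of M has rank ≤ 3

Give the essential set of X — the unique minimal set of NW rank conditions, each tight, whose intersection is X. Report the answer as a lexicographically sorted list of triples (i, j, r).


Propagating the 8 rank bounds to every northwest block:

  R[1]: 1  1  1  1  1
  R[2]: 1  2  2  2  2
  R[3]: 1  2  2  3  3
  R[4]: 1  2  3  4  4
  R[5]: 1  2  3  4  5

hence w(1..5) = (1, 2, 4, 3, 5).

ℓ(w)=1; the 1 essential cell (i,j,r):

[(3, 3, 2)]


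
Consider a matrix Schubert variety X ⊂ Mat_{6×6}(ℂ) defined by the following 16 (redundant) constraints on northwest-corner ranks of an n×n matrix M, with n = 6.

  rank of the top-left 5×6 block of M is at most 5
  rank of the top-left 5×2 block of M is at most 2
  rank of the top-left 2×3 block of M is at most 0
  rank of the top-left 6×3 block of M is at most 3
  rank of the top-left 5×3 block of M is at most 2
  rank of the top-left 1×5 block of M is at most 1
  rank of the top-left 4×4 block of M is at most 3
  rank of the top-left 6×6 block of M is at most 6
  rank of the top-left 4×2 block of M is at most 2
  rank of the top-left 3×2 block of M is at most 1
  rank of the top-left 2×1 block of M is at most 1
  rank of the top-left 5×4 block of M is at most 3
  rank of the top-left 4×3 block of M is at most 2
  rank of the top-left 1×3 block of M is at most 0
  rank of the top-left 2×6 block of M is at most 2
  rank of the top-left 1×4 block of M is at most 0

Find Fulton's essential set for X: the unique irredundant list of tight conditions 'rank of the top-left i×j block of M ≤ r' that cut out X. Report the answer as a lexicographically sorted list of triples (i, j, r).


Recovering R(i,j) via the rank-extension bound from the 16 conditions:

  i=1: 0, 0, 0, 0, 1, 1
  i=2: 0, 0, 0, 1, 2, 2
  i=3: 1, 1, 1, 2, 3, 3
  i=4: 1, 2, 2, 3, 4, 4
  i=5: 1, 2, 2, 3, 4, 5
  i=6: 1, 2, 3, 4, 5, 6

reading off 1-entries of Δ²R: w = (5, 4, 1, 2, 6, 3).

ℓ(w)=8; the 3 essential cells (i,j,r):

[(1, 4, 0), (2, 3, 0), (5, 3, 2)]
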